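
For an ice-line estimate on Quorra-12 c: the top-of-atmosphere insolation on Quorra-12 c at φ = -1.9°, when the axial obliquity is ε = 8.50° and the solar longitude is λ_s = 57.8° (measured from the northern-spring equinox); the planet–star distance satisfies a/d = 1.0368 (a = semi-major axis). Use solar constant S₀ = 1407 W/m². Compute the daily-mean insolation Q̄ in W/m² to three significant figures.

Solar declination: sin δ = sin ε · sin λ_s = sin 8.50° × sin 57.8° = 0.12508, so δ = +7.185°.
cos H₀ = −tan(-1.9°) tan(+7.185°) = 0.0042, H₀ = 1.5666 rad.
Bracket: H₀ sin φ sin δ + cos φ cos δ sin H₀ = 1.5666×-0.03316×0.12508 + 0.99945×0.99215×0.99999 = -0.006498 + 0.991594 = 0.985096.
Inverse-square distance factor (a/d)² = 1.0368² = 1.074954.
Q̄ = (S₀/π) × 1.074954 × [bracket] = (1407/π) × 1.074954 × 0.985096 = 474.3 W/m².

Q̄ ≈ 474 W/m²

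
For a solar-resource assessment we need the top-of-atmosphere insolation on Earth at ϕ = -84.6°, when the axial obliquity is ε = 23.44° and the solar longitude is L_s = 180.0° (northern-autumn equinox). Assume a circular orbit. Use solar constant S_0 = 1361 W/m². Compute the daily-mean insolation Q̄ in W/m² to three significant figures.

Solar declination: sin δ = sin ε · sin L_s = sin 23.44° × sin 180.0° = 0.00000, so δ = +0.000°.
cos h₀ = −tan(-84.6°) tan(+0.000°) = 0.0000, h₀ = 1.5708 rad.
Bracket: h₀ sin ϕ sin δ + cos ϕ cos δ sin h₀ = 1.5708×-0.99556×0.00000 + 0.09411×1.00000×1.00000 = -0.000000 + 0.094110 = 0.094110.
Q̄ = (S_0/π) × [bracket] = (1361/π) × 0.094110 = 40.77 W/m².

Q̄ ≈ 40.8 W/m²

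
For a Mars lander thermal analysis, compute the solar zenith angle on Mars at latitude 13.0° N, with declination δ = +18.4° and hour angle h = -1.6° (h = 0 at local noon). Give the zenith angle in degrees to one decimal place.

θ_z = 5.6°

cos θ_z = sin ϕ sin δ + cos ϕ cos δ cos h = 0.071006 + 0.924196 = 0.995202.
θ_z = arccos(0.995202) = 5.6°.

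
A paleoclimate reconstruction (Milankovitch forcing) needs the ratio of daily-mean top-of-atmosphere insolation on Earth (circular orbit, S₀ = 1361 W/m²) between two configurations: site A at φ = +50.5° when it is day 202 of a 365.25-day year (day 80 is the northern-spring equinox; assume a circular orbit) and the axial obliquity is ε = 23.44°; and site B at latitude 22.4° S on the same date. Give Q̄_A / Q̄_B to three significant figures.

Q̄_A / Q̄_B ≈ 1.60

— Configuration A (φ=+50.5°):
Solar longitude: λ_s = 360° × (202 − 80)/365.25 = 120.246°.
sin δ = sin 23.44° × sin 120.246° = 0.34364, so δ = +20.099°.
cos H₀ = −tan(+50.5°) tan(+20.099°) = -0.4439, H₀ = 2.0307 rad.
Bracket: H₀ sin φ sin δ + cos φ cos δ sin H₀ = 2.0307×0.77162×0.34364 + 0.63608×0.93910×0.89608 = 0.538459 + 0.535267 = 1.073726.
Q̄ = (S₀/π) × [bracket] = (1361/π) × 1.073726 = 465.16 W/m².
— Configuration B (φ=-22.4°):
cos H₀ = −tan(-22.4°) tan(+20.099°) = 0.1508, H₀ = 1.4194 rad.
Bracket: H₀ sin φ sin δ + cos φ cos δ sin H₀ = 1.4194×-0.38107×0.34364 + 0.92455×0.93910×0.98856 = -0.185872 + 0.858312 = 0.672440.
Q̄ = (S₀/π) × [bracket] = (1361/π) × 0.672440 = 291.31 W/m².
Ratio Q̄_A / Q̄_B = 465.16 / 291.31 = 1.597.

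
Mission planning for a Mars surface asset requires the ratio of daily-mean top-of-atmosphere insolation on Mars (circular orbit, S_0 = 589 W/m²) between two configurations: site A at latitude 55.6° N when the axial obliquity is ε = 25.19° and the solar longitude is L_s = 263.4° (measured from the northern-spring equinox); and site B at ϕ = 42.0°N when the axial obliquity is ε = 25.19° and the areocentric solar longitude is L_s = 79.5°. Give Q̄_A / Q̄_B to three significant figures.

— Configuration A (ϕ=+55.6°):
Solar declination: sin δ = sin ε · sin L_s = sin 25.19° × sin 263.4° = -0.42280, so δ = -25.012°.
cos h₀ = −tan(+55.6°) tan(-25.012°) = 0.6814, h₀ = 0.8211 rad.
Bracket: h₀ sin ϕ sin δ + cos ϕ cos δ sin h₀ = 0.8211×0.82511×-0.42280 + 0.56497×0.90622×0.73193 = -0.286446 + 0.374739 = 0.088293.
Q̄ = (S_0/π) × [bracket] = (589/π) × 0.088293 = 16.554 W/m².
— Configuration B (ϕ=+42.0°):
sin δ = sin 25.19° × sin 79.5° = 0.41849, so δ = +24.740°.
cos h₀ = −tan(+42.0°) tan(+24.740°) = -0.4149, h₀ = 1.9986 rad.
Bracket: h₀ sin ϕ sin δ + cos ϕ cos δ sin h₀ = 1.9986×0.66913×0.41849 + 0.74314×0.90822×0.90987 = 0.559656 + 0.614103 = 1.173759.
Q̄ = (S_0/π) × [bracket] = (589/π) × 1.173759 = 220.06 W/m².
Ratio Q̄_A / Q̄_B = 16.554 / 220.06 = 0.07522.

Q̄_A / Q̄_B ≈ 0.0752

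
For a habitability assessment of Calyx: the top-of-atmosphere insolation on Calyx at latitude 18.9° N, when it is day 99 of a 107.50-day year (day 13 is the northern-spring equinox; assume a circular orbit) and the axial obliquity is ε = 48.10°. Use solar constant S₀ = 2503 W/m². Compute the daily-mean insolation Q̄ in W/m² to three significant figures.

Solar longitude: λ_s = 360° × (99 − 13)/107.50 = 288.000°.
sin δ = sin 48.10° × sin 288.000° = -0.70788, so δ = -45.063°.
cos H₀ = −tan(+18.9°) tan(-45.063°) = 0.3431, H₀ = 1.2206 rad.
Bracket: H₀ sin φ sin δ + cos φ cos δ sin H₀ = 1.2206×0.32392×-0.70788 + 0.94609×0.70633×0.93929 = -0.279879 + 0.627682 = 0.347803.
Q̄ = (S₀/π) × [bracket] = (2503/π) × 0.347803 = 277.1 W/m².

Q̄ ≈ 277 W/m²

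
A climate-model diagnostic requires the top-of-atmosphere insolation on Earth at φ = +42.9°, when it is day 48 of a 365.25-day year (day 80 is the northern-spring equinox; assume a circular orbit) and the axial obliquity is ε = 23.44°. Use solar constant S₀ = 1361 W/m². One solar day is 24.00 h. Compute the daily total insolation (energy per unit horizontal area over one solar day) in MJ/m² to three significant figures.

Solar longitude: λ_s = 360° × (48 − 80)/365.25 = -31.540°, i.e. -31.540° + 360° = 328.460°.
sin δ = sin 23.44° × sin 328.460° = -0.20808, so δ = -12.010°.
cos H₀ = −tan(+42.9°) tan(-12.010°) = 0.1977, H₀ = 1.3718 rad.
Bracket: H₀ sin φ sin δ + cos φ cos δ sin H₀ = 1.3718×0.68072×-0.20808 + 0.73254×0.97811×0.98027 = -0.194308 + 0.702368 = 0.508060.
Q̄ = (S₀/π) × [bracket] = (1361/π) × 0.508060 = 220.10 W/m².
Daily total = Q̄ × 24.00 h × 3600 s/h = 220.10 × 24.00 × 3600 / 10⁶ = 19.02 MJ/m².

19.0 MJ/m²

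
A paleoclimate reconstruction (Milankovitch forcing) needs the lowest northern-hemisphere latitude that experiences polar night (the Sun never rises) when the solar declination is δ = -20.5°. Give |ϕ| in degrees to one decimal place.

|ϕ| = 69.5°

Polar night requires cos h₀ = −tan ϕ tan δ ≥ 1, i.e. tan ϕ tan δ ≤ −1.
The boundary is |tan ϕ| · |tan δ| = 1, so |ϕ| = 90° − |δ| = 90° − 20.5° = 69.5° in the northern hemisphere.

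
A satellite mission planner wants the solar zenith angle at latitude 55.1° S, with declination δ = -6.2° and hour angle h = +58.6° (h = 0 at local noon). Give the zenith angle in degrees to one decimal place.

θ_z = 67.4°

cos θ_z = sin ϕ sin δ + cos ϕ cos δ cos h = 0.088576 + 0.296350 = 0.384926.
θ_z = arccos(0.384926) = 67.4°.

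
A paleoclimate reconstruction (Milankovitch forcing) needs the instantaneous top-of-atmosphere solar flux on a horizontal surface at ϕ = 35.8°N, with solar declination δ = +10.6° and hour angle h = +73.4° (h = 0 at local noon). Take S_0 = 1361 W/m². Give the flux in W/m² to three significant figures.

456 W/m²

cos θ_z = sin ϕ sin δ + cos ϕ cos δ cos h = 0.107604 + 0.227757 = 0.335361.
Flux = S_0 · cos θ_z = 1361 × 0.335361 = 456.4 W/m².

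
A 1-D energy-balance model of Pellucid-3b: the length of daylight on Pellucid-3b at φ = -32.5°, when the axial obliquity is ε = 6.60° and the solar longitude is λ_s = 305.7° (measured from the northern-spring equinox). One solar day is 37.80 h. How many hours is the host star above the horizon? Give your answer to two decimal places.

19.62 h

Solar declination: sin δ = sin ε · sin λ_s = sin 6.60° × sin 305.7° = -0.09334, so δ = -5.356°.
cos H₀ = −tan φ · tan δ = −tan(-32.5°) × tan(-5.356°) = -0.0597, so H₀ = 1.6306 rad = 93.42°.
Daylight = 2H₀/(2π) × 37.80 h = (1.6306/π) × 37.80 = 19.62 h.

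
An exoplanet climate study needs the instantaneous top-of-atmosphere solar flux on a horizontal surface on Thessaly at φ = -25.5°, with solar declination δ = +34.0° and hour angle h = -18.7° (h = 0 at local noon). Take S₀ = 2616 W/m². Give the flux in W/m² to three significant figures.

1.22e+03 W/m²

cos θ_z = sin φ sin δ + cos φ cos δ cos h = -0.240739 + 0.708776 = 0.468037.
Flux = S₀ · cos θ_z = 2616 × 0.468037 = 1224 W/m².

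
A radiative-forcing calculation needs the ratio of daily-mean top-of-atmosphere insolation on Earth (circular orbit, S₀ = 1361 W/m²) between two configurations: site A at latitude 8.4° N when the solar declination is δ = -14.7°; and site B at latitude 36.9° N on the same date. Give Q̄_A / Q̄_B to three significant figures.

Q̄_A / Q̄_B ≈ 1.64

— Configuration A (φ=+8.4°):
cos H₀ = −tan(+8.4°) tan(-14.700°) = 0.0387, H₀ = 1.5320 rad.
Bracket: H₀ sin φ sin δ + cos φ cos δ sin H₀ = 1.5320×0.14608×-0.25376 + 0.98927×0.96727×0.99925 = -0.056790 + 0.956174 = 0.899384.
Q̄ = (S₀/π) × [bracket] = (1361/π) × 0.899384 = 389.63 W/m².
— Configuration B (φ=+36.9°):
cos H₀ = −tan(+36.9°) tan(-14.700°) = 0.1970, H₀ = 1.3725 rad.
Bracket: H₀ sin φ sin δ + cos φ cos δ sin H₀ = 1.3725×0.60042×-0.25376 + 0.79968×0.96727×0.98041 = -0.209118 + 0.758353 = 0.549235.
Q̄ = (S₀/π) × [bracket] = (1361/π) × 0.549235 = 237.94 W/m².
Ratio Q̄_A / Q̄_B = 389.63 / 237.94 = 1.638.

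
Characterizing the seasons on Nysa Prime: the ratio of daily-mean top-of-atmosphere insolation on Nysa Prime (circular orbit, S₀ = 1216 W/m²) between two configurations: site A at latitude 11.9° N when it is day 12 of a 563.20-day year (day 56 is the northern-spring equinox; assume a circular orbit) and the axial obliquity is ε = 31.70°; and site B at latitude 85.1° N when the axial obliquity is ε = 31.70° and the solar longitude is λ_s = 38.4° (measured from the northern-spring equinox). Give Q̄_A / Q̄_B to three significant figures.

— Configuration A (φ=+11.9°):
Solar longitude: λ_s = 360° × (12 − 56)/563.20 = -28.125°, i.e. -28.125° + 360° = 331.875°.
sin δ = sin 31.70° × sin 331.875° = -0.24771, so δ = -14.342°.
cos H₀ = −tan(+11.9°) tan(-14.342°) = 0.0539, H₀ = 1.5169 rad.
Bracket: H₀ sin φ sin δ + cos φ cos δ sin H₀ = 1.5169×0.20620×-0.24771 + 0.97851×0.96884×0.99855 = -0.077480 + 0.946645 = 0.869165.
Q̄ = (S₀/π) × [bracket] = (1216/π) × 0.869165 = 336.42 W/m².
— Configuration B (φ=+85.1°):
Solar declination: sin δ = sin ε · sin λ_s = sin 31.70° × sin 38.4° = 0.32640, so δ = +19.050°.
cos H₀ = −tan(+85.1°) tan(+19.050°) = -4.0278 ≤ −1 ⇒ polar day, H₀ = π.
Bracket: H₀ sin φ sin δ + cos φ cos δ sin H₀ = 3.1416×0.99635×0.32640 + 0.08542×0.94523×0.00000 = 1.021675 + 0.000000 = 1.021675.
Q̄ = (S₀/π) × [bracket] = (1216/π) × 1.021675 = 395.45 W/m².
Ratio Q̄_A / Q̄_B = 336.42 / 395.45 = 0.8507.

Q̄_A / Q̄_B ≈ 0.851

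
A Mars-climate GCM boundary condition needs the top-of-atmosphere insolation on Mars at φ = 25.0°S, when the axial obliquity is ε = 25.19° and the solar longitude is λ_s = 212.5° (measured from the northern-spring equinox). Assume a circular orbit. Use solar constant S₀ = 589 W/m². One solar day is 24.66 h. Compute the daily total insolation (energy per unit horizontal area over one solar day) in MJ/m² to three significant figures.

17.3 MJ/m²

Solar declination: sin δ = sin ε · sin λ_s = sin 25.19° × sin 212.5° = -0.22869, so δ = -13.220°.
cos H₀ = −tan(-25.0°) tan(-13.220°) = -0.1095, H₀ = 1.6806 rad.
Bracket: H₀ sin φ sin δ + cos φ cos δ sin H₀ = 1.6806×-0.42262×-0.22869 + 0.90631×0.97350×0.99398 = 0.162428 + 0.876981 = 1.039409.
Q̄ = (S₀/π) × [bracket] = (589/π) × 1.039409 = 194.87 W/m².
Daily total = Q̄ × 24.66 h × 3600 s/h = 194.87 × 24.66 × 3600 / 10⁶ = 17.30 MJ/m².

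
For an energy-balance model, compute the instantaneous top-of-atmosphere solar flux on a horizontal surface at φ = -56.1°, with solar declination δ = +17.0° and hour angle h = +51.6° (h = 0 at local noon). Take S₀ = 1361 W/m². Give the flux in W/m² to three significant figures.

cos θ_z = sin φ sin δ + cos φ cos δ cos h = -0.242672 + 0.331304 = 0.088632.
Flux = S₀ · cos θ_z = 1361 × 0.088632 = 120.6 W/m².

121 W/m²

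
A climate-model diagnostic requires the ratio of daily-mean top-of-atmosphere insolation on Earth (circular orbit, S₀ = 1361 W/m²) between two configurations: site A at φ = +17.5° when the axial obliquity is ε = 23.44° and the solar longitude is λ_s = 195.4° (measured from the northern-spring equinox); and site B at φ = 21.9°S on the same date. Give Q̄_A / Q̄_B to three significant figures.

Q̄_A / Q̄_B ≈ 0.912

— Configuration A (φ=+17.5°):
Solar declination: sin δ = sin ε · sin λ_s = sin 23.44° × sin 195.4° = -0.10564, so δ = -6.064°.
cos H₀ = −tan(+17.5°) tan(-6.064°) = 0.0335, H₀ = 1.5373 rad.
Bracket: H₀ sin φ sin δ + cos φ cos δ sin H₀ = 1.5373×0.30071×-0.10564 + 0.95372×0.99440×0.99944 = -0.048835 + 0.947848 = 0.899013.
Q̄ = (S₀/π) × [bracket] = (1361/π) × 0.899013 = 389.47 W/m².
— Configuration B (φ=-21.9°):
cos H₀ = −tan(-21.9°) tan(-6.064°) = -0.0427, H₀ = 1.6135 rad.
Bracket: H₀ sin φ sin δ + cos φ cos δ sin H₀ = 1.6135×-0.37299×-0.10564 + 0.92784×0.99440×0.99909 = 0.063576 + 0.921804 = 0.985380.
Q̄ = (S₀/π) × [bracket] = (1361/π) × 0.985380 = 426.89 W/m².
Ratio Q̄_A / Q̄_B = 389.47 / 426.89 = 0.9123.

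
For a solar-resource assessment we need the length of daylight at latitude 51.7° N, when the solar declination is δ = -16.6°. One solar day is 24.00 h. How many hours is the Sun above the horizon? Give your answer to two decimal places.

cos H₀ = −tan φ · tan δ = −tan(+51.7°) × tan(-16.600°) = 0.3775, so H₀ = 1.1837 rad = 67.82°.
Daylight = 2H₀/(2π) × 24.00 h = (1.1837/π) × 24.00 = 9.04 h.

9.04 h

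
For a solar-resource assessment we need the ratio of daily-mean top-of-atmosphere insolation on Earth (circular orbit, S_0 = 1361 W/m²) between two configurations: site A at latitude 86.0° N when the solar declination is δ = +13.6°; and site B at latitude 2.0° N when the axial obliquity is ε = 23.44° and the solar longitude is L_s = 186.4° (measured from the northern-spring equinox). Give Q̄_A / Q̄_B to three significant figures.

— Configuration A (ϕ=+86.0°):
cos h₀ = −tan(+86.0°) tan(+13.600°) = -3.4597 ≤ −1 ⇒ polar day, h₀ = π.
Bracket: h₀ sin ϕ sin δ + cos ϕ cos δ sin h₀ = 3.1416×0.99756×0.23514 + 0.06976×0.97196×0.00000 = 0.736913 + 0.000000 = 0.736913.
Q̄ = (S_0/π) × [bracket] = (1361/π) × 0.736913 = 319.25 W/m².
— Configuration B (ϕ=+2.0°):
Solar declination: sin δ = sin ε · sin L_s = sin 23.44° × sin 186.4° = -0.04434, so δ = -2.541°.
cos h₀ = −tan(+2.0°) tan(-2.541°) = 0.0015, h₀ = 1.5692 rad.
Bracket: h₀ sin ϕ sin δ + cos ϕ cos δ sin h₀ = 1.5692×0.03490×-0.04434 + 0.99939×0.99902×1.00000 = -0.002428 + 0.998411 = 0.995983.
Q̄ = (S_0/π) × [bracket] = (1361/π) × 0.995983 = 431.48 W/m².
Ratio Q̄_A / Q̄_B = 319.25 / 431.48 = 0.7399.

Q̄_A / Q̄_B ≈ 0.740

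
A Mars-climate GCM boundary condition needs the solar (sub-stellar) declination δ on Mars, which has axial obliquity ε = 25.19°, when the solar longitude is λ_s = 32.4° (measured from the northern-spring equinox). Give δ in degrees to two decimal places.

δ = +13.18°

sin δ = sin ε · sin λ_s = sin 25.19° × sin 32.4° = 0.228059.
δ = arcsin(0.228059) = +13.18°.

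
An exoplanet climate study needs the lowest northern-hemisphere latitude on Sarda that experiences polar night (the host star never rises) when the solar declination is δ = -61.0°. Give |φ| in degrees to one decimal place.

Polar night requires cos H₀ = −tan φ tan δ ≥ 1, i.e. tan φ tan δ ≤ −1.
The boundary is |tan φ| · |tan δ| = 1, so |φ| = 90° − |δ| = 90° − 61.0° = 29.0° in the northern hemisphere.

|φ| = 29.0°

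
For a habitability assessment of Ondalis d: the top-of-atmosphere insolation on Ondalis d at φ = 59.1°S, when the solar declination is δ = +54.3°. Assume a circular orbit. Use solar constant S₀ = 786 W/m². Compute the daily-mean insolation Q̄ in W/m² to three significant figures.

cos H₀ = −tan(-59.1°) tan(+54.300°) = 2.3253 ≥ 1 ⇒ polar night, H₀ = 0 and Q̄ = 0.

Q̄ ≈ 0.00 W/m²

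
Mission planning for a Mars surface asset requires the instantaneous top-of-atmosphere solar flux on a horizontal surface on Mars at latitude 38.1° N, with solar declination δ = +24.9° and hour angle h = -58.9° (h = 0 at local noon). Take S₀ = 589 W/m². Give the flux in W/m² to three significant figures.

370 W/m²

cos θ_z = sin φ sin δ + cos φ cos δ cos h = 0.259794 + 0.368694 = 0.628488.
Flux = S₀ · cos θ_z = 589 × 0.628488 = 370.2 W/m².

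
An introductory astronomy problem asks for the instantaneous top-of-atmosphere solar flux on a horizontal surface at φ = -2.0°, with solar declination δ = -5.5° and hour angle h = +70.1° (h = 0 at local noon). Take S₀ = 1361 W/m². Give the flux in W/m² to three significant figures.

cos θ_z = sin φ sin δ + cos φ cos δ cos h = 0.003345 + 0.338606 = 0.341951.
Flux = S₀ · cos θ_z = 1361 × 0.341951 = 465.4 W/m².

465 W/m²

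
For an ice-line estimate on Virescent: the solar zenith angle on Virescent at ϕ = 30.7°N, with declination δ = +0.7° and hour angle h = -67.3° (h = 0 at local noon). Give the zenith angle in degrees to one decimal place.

cos θ_z = sin ϕ sin δ + cos ϕ cos δ cos h = 0.006237 + 0.331797 = 0.338034.
θ_z = arccos(0.338034) = 70.2°.

θ_z = 70.2°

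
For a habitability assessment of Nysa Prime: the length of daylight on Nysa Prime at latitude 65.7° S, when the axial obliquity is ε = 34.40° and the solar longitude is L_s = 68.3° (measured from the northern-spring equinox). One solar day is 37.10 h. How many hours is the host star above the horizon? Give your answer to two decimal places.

0.00 h

Solar declination: sin δ = sin ε · sin L_s = sin 34.40° × sin 68.3° = 0.52493, so δ = +31.663°.
cos h₀ = −tan ϕ · tan δ = 1.3659 ≥ 1, so the host star never rises (polar night) and h₀ = 0.
Daylight = 2h₀/(2π) × 37.10 h = (0.0000/π) × 37.10 = 0.00 h.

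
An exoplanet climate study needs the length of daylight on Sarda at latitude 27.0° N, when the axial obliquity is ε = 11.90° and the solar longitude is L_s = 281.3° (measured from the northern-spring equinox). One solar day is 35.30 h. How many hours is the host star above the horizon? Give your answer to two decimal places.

Solar declination: sin δ = sin ε · sin L_s = sin 11.90° × sin 281.3° = -0.20221, so δ = -11.666°.
cos h₀ = −tan ϕ · tan δ = −tan(+27.0°) × tan(-11.666°) = 0.1052, so h₀ = 1.4654 rad = 83.96°.
Daylight = 2h₀/(2π) × 35.30 h = (1.4654/π) × 35.30 = 16.47 h.

16.47 h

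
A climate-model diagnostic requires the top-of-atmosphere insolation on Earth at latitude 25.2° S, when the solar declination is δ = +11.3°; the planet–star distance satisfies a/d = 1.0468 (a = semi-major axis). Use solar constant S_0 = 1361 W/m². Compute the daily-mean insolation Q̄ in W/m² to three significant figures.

cos h₀ = −tan(-25.2°) tan(+11.300°) = 0.0940, h₀ = 1.4766 rad.
Bracket: h₀ sin ϕ sin δ + cos ϕ cos δ sin h₀ = 1.4766×-0.42578×0.19595 + 0.90483×0.98061×0.99557 = -0.123195 + 0.883355 = 0.760160.
Inverse-square distance factor (a/d)² = 1.0468² = 1.095790.
Q̄ = (S_0/π) × 1.095790 × [bracket] = (1361/π) × 1.095790 × 0.760160 = 360.9 W/m².

Q̄ ≈ 361 W/m²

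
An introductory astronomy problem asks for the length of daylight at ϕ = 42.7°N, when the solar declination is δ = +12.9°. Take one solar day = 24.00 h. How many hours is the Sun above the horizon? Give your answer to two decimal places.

cos h₀ = −tan ϕ · tan δ = −tan(+42.7°) × tan(+12.900°) = -0.2113, so h₀ = 1.7837 rad = 102.20°.
Daylight = 2h₀/(2π) × 24.00 h = (1.7837/π) × 24.00 = 13.63 h.

13.63 h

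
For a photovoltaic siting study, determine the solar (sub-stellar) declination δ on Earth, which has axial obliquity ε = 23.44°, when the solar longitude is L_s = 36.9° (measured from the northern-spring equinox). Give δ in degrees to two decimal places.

δ = +13.82°

sin δ = sin ε · sin L_s = sin 23.44° × sin 36.9° = 0.238840.
δ = arcsin(0.238840) = +13.82°.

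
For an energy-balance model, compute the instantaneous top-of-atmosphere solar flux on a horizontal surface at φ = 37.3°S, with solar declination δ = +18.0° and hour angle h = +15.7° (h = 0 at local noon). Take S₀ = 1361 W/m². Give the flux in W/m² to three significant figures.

cos θ_z = sin φ sin δ + cos φ cos δ cos h = -0.187261 + 0.728315 = 0.541054.
Flux = S₀ · cos θ_z = 1361 × 0.541054 = 736.4 W/m².

736 W/m²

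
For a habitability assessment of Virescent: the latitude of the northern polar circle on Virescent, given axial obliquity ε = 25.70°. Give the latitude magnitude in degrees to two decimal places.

The polar circle is the lowest latitude that experiences at least one full rotation of continuous daylight at the northern-summer solstice; it lies at |ϕ| = 90° − ε = 90° − 25.70° = 64.30°.

64.30°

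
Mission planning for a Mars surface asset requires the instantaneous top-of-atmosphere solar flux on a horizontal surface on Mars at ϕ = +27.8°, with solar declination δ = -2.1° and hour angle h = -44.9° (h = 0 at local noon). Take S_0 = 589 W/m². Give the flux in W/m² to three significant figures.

cos θ_z = sin ϕ sin δ + cos ϕ cos δ cos h = -0.017090 + 0.626163 = 0.609073.
Flux = S_0 · cos θ_z = 589 × 0.609073 = 358.7 W/m².

359 W/m²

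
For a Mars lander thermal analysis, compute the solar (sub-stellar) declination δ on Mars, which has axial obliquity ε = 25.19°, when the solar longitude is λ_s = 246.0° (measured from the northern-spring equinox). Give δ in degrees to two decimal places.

δ = -22.88°

sin δ = sin ε · sin λ_s = sin 25.19° × sin 246.0° = -0.388824.
δ = arcsin(-0.388824) = -22.88°.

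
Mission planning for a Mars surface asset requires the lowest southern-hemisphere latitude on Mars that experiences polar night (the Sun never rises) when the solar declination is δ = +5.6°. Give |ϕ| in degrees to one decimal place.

Polar night requires cos h₀ = −tan ϕ tan δ ≥ 1, i.e. tan ϕ tan δ ≤ −1.
The boundary is |tan ϕ| · |tan δ| = 1, so |ϕ| = 90° − |δ| = 90° − 5.6° = 84.4° in the southern hemisphere.

|ϕ| = 84.4°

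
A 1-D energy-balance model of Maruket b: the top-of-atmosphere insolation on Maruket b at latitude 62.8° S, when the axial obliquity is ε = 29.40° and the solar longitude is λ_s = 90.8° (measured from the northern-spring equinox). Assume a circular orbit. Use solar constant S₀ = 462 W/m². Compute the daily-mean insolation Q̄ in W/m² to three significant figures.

Solar declination: sin δ = sin ε · sin λ_s = sin 29.40° × sin 90.8° = 0.49086, so δ = +29.397°.
cos H₀ = −tan(-62.8°) tan(+29.397°) = 1.0963 ≥ 1 ⇒ polar night, H₀ = 0 and Q̄ = 0.

Q̄ ≈ 0.00 W/m²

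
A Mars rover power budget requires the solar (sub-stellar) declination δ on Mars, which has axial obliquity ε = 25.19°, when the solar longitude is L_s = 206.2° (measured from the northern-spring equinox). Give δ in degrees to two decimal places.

sin δ = sin ε · sin L_s = sin 25.19° × sin 206.2° = -0.187914.
δ = arcsin(-0.187914) = -10.83°.

δ = -10.83°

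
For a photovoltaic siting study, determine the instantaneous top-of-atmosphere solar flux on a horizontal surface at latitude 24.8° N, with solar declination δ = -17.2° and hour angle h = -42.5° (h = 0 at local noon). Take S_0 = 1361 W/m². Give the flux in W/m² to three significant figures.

cos θ_z = sin ϕ sin δ + cos ϕ cos δ cos h = -0.124035 + 0.639352 = 0.515317.
Flux = S_0 · cos θ_z = 1361 × 0.515317 = 701.3 W/m².

701 W/m²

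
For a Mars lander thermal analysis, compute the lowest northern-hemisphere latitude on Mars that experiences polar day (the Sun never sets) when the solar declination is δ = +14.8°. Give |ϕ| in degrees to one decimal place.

|ϕ| = 75.2°

Polar day requires cos h₀ = −tan ϕ tan δ ≤ −1, i.e. tan ϕ tan δ ≥ 1.
The boundary is |tan ϕ| · |tan δ| = 1, so |ϕ| = 90° − |δ| = 90° − 14.8° = 75.2° in the northern hemisphere.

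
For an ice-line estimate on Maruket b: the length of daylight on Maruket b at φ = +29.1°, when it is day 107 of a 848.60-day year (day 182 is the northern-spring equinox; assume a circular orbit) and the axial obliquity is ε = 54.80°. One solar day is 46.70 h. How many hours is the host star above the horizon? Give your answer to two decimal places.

Solar longitude: λ_s = 360° × (107 − 182)/848.60 = -31.817°, i.e. -31.817° + 360° = 328.183°.
sin δ = sin 54.80° × sin 328.183° = -0.43081, so δ = -25.519°.
cos H₀ = −tan φ · tan δ = −tan(+29.1°) × tan(-25.519°) = 0.2657, so H₀ = 1.3019 rad = 74.59°.
Daylight = 2H₀/(2π) × 46.70 h = (1.3019/π) × 46.70 = 19.35 h.

19.35 h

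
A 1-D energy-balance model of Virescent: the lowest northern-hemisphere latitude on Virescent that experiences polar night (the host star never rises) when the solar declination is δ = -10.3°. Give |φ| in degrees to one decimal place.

Polar night requires cos H₀ = −tan φ tan δ ≥ 1, i.e. tan φ tan δ ≤ −1.
The boundary is |tan φ| · |tan δ| = 1, so |φ| = 90° − |δ| = 90° − 10.3° = 79.7° in the northern hemisphere.

|φ| = 79.7°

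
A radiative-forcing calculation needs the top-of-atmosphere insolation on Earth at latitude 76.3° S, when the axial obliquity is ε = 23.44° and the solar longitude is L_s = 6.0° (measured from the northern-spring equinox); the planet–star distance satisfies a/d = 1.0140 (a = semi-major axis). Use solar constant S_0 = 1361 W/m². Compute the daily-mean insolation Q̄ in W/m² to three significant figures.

Q̄ ≈ 78.7 W/m²

Solar declination: sin δ = sin ε · sin L_s = sin 23.44° × sin 6.0° = 0.04158, so δ = +2.383°.
cos h₀ = −tan(-76.3°) tan(+2.383°) = 0.1707, h₀ = 1.3992 rad.
Bracket: h₀ sin ϕ sin δ + cos ϕ cos δ sin h₀ = 1.3992×-0.97155×0.04158 + 0.23684×0.99914×0.98532 = -0.056524 + 0.233162 = 0.176638.
Inverse-square distance factor (a/d)² = 1.0140² = 1.028196.
Q̄ = (S_0/π) × 1.028196 × [bracket] = (1361/π) × 1.028196 × 0.176638 = 78.68 W/m².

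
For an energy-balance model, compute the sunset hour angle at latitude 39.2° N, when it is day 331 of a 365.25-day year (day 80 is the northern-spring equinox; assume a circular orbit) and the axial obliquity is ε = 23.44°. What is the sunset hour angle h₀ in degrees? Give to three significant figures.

h₀ = 71.2°

Solar longitude: L_s = 360° × (331 − 80)/365.25 = 247.392°.
sin δ = sin 23.44° × sin 247.392° = -0.36722, so δ = -21.544°.
cos h₀ = −tan ϕ · tan δ = −tan(+39.2°) × tan(-21.544°) = 0.3220, so h₀ = 1.2430 rad = 71.22°.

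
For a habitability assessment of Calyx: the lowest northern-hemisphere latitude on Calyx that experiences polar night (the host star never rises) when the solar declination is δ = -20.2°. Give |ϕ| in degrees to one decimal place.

|ϕ| = 69.8°

Polar night requires cos h₀ = −tan ϕ tan δ ≥ 1, i.e. tan ϕ tan δ ≤ −1.
The boundary is |tan ϕ| · |tan δ| = 1, so |ϕ| = 90° − |δ| = 90° − 20.2° = 69.8° in the northern hemisphere.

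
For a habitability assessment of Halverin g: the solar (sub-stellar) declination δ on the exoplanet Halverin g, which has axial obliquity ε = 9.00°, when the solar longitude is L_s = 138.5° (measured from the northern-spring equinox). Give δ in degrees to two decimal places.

sin δ = sin ε · sin L_s = sin 9.00° × sin 138.5° = 0.103657.
δ = arcsin(0.103657) = +5.95°.

δ = +5.95°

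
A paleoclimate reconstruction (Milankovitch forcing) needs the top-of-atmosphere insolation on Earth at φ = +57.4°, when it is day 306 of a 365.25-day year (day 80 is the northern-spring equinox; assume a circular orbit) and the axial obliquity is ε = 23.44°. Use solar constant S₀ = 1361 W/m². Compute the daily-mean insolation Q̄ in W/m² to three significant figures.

Solar longitude: λ_s = 360° × (306 − 80)/365.25 = 222.752°.
sin δ = sin 23.44° × sin 222.752° = -0.27003, so δ = -15.666°.
cos H₀ = −tan(+57.4°) tan(-15.666°) = 0.4385, H₀ = 1.1168 rad.
Bracket: H₀ sin φ sin δ + cos φ cos δ sin H₀ = 1.1168×0.84245×-0.27003 + 0.53877×0.96285×0.89872 = -0.254057 + 0.466215 = 0.212158.
Q̄ = (S₀/π) × [bracket] = (1361/π) × 0.212158 = 91.91 W/m².

Q̄ ≈ 91.9 W/m²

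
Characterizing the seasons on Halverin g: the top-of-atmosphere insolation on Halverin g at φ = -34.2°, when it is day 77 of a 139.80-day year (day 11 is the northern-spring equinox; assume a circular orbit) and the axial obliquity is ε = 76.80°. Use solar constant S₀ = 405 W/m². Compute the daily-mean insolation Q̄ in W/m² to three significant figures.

Q̄ ≈ 86.5 W/m²

Solar longitude: λ_s = 360° × (77 − 11)/139.80 = 169.957°.
sin δ = sin 76.80° × sin 169.957° = 0.16978, so δ = +9.775°.
cos H₀ = −tan(-34.2°) tan(+9.775°) = 0.1171, H₀ = 1.4534 rad.
Bracket: H₀ sin φ sin δ + cos φ cos δ sin H₀ = 1.4534×-0.56208×0.16978 + 0.82708×0.98548×0.99312 = -0.138698 + 0.809463 = 0.670765.
Q̄ = (S₀/π) × [bracket] = (405/π) × 0.670765 = 86.47 W/m².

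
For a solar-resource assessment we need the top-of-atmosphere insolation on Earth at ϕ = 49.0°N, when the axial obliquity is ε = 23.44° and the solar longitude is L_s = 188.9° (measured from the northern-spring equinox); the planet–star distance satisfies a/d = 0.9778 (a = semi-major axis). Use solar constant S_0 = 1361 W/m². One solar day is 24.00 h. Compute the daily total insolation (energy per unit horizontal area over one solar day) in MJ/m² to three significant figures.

Solar declination: sin δ = sin ε · sin L_s = sin 23.44° × sin 188.9° = -0.06154, so δ = -3.528°.
cos h₀ = −tan(+49.0°) tan(-3.528°) = 0.0709, h₀ = 1.4998 rad.
Bracket: h₀ sin ϕ sin δ + cos ϕ cos δ sin h₀ = 1.4998×0.75471×-0.06154 + 0.65606×0.99810×0.99748 = -0.069658 + 0.653163 = 0.583505.
Inverse-square distance factor (a/d)² = 0.9778² = 0.956093.
Q̄ = (S_0/π) × 0.956093 × [bracket] = (1361/π) × 0.956093 × 0.583505 = 241.69 W/m².
Daily total = Q̄ × 24.00 h × 3600 s/h = 241.69 × 24.00 × 3600 / 10⁶ = 20.88 MJ/m².

20.9 MJ/m²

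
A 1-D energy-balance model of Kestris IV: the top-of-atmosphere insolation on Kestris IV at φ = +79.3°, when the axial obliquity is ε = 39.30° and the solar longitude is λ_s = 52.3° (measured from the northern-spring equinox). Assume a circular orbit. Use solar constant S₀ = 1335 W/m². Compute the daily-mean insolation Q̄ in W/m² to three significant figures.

Q̄ ≈ 657 W/m²

Solar declination: sin δ = sin ε · sin λ_s = sin 39.30° × sin 52.3° = 0.50115, so δ = +30.076°.
cos H₀ = −tan(+79.3°) tan(+30.076°) = -3.0649 ≤ −1 ⇒ polar day, H₀ = π.
Bracket: H₀ sin φ sin δ + cos φ cos δ sin H₀ = 3.1416×0.98261×0.50115 + 0.18567×0.86536×0.00000 = 1.547034 + 0.000000 = 1.547034.
Q̄ = (S₀/π) × [bracket] = (1335/π) × 1.547034 = 657.4 W/m².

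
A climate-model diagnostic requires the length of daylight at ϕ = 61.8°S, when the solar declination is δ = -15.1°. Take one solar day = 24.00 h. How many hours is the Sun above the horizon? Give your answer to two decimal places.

cos h₀ = −tan ϕ · tan δ = −tan(-61.8°) × tan(-15.100°) = -0.5032, so h₀ = 2.0981 rad = 120.21°.
Daylight = 2h₀/(2π) × 24.00 h = (2.0981/π) × 24.00 = 16.03 h.

16.03 h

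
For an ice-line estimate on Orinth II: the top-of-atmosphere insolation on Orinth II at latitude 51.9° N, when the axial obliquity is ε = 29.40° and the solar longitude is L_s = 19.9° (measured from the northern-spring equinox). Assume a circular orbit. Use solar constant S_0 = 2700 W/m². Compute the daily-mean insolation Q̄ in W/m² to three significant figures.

Solar declination: sin δ = sin ε · sin L_s = sin 29.40° × sin 19.9° = 0.16709, so δ = +9.619°.
cos h₀ = −tan(+51.9°) tan(+9.619°) = -0.2161, h₀ = 1.7887 rad.
Bracket: h₀ sin ϕ sin δ + cos ϕ cos δ sin h₀ = 1.7887×0.78694×0.16709 + 0.61704×0.98594×0.97636 = 0.235196 + 0.593983 = 0.829179.
Q̄ = (S_0/π) × [bracket] = (2700/π) × 0.829179 = 712.6 W/m².

Q̄ ≈ 713 W/m²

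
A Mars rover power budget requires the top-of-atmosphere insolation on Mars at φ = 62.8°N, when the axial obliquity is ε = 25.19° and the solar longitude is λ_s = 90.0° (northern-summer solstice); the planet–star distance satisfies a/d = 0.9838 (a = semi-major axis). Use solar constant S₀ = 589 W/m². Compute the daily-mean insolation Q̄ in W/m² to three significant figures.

Solar declination: sin δ = sin ε · sin λ_s = sin 25.19° × sin 90.0° = 0.42562, so δ = +25.190°.
cos H₀ = −tan(+62.8°) tan(+25.190°) = -0.9152, H₀ = 2.7268 rad.
Bracket: H₀ sin φ sin δ + cos φ cos δ sin H₀ = 2.7268×0.88942×0.42562 + 0.45710×0.90490×0.40299 = 1.032244 + 0.166689 = 1.198933.
Inverse-square distance factor (a/d)² = 0.9838² = 0.967862.
Q̄ = (S₀/π) × 0.967862 × [bracket] = (589/π) × 0.967862 × 1.198933 = 217.6 W/m².

Q̄ ≈ 218 W/m²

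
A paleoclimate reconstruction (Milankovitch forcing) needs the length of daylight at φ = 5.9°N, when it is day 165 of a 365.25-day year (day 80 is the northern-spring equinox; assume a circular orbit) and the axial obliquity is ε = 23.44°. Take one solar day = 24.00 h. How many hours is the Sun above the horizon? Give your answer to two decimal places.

12.34 h

Solar longitude: λ_s = 360° × (165 − 80)/365.25 = 83.778°.
sin δ = sin 23.44° × sin 83.778° = 0.39545, so δ = +23.294°.
cos H₀ = −tan φ · tan δ = −tan(+5.9°) × tan(+23.294°) = -0.0445, so H₀ = 1.6153 rad = 92.55°.
Daylight = 2H₀/(2π) × 24.00 h = (1.6153/π) × 24.00 = 12.34 h.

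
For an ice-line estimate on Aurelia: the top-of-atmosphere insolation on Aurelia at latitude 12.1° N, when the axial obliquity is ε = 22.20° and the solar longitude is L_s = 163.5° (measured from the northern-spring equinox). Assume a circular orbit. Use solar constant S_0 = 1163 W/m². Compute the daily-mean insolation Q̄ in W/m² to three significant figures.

Solar declination: sin δ = sin ε · sin L_s = sin 22.20° × sin 163.5° = 0.10731, so δ = +6.160°.
cos h₀ = −tan(+12.1°) tan(+6.160°) = -0.0231, h₀ = 1.5939 rad.
Bracket: h₀ sin ϕ sin δ + cos ϕ cos δ sin h₀ = 1.5939×0.20962×0.10731 + 0.97778×0.99423×0.99973 = 0.035854 + 0.971876 = 1.007730.
Q̄ = (S_0/π) × [bracket] = (1163/π) × 1.007730 = 373.1 W/m².

Q̄ ≈ 373 W/m²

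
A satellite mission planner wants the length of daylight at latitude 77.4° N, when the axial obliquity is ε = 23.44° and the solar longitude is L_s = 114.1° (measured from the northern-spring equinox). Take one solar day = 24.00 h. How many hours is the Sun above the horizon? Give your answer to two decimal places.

Solar declination: sin δ = sin ε · sin L_s = sin 23.44° × sin 114.1° = 0.36311, so δ = +21.292°.
Sunrise equation: cos h₀ = −tan ϕ · tan δ = -1.7435 ≤ −1, so the Sun never sets (polar day) and h₀ = π.
Daylight = 2h₀/(2π) × 24.00 h = (3.1416/π) × 24.00 = 24.00 h.

24.00 h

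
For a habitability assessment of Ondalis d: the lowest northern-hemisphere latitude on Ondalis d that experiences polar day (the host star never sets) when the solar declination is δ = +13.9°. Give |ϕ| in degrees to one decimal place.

Polar day requires cos h₀ = −tan ϕ tan δ ≤ −1, i.e. tan ϕ tan δ ≥ 1.
The boundary is |tan ϕ| · |tan δ| = 1, so |ϕ| = 90° − |δ| = 90° − 13.9° = 76.1° in the northern hemisphere.

|ϕ| = 76.1°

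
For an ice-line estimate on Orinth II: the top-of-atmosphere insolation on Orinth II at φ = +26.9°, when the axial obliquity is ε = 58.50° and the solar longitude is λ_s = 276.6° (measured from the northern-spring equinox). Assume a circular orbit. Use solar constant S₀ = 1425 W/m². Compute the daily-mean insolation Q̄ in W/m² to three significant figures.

Q̄ ≈ 17.2 W/m²

Solar declination: sin δ = sin ε · sin λ_s = sin 58.50° × sin 276.6° = -0.84699, so δ = -57.886°.
cos H₀ = −tan(+26.9°) tan(-57.886°) = 0.8083, H₀ = 0.6295 rad.
Bracket: H₀ sin φ sin δ + cos φ cos δ sin H₀ = 0.6295×0.45243×-0.84699 + 0.89180×0.53161×0.58876 = -0.241227 + 0.279125 = 0.037898.
Q̄ = (S₀/π) × [bracket] = (1425/π) × 0.037898 = 17.19 W/m².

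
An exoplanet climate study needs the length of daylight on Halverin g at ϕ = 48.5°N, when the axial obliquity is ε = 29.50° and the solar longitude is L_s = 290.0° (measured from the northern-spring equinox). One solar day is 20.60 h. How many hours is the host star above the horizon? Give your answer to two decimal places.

Solar declination: sin δ = sin ε · sin L_s = sin 29.50° × sin 290.0° = -0.46273, so δ = -27.563°.
cos h₀ = −tan ϕ · tan δ = −tan(+48.5°) × tan(-27.563°) = 0.5900, so h₀ = 0.9398 rad = 53.84°.
Daylight = 2h₀/(2π) × 20.60 h = (0.9398/π) × 20.60 = 6.16 h.

6.16 h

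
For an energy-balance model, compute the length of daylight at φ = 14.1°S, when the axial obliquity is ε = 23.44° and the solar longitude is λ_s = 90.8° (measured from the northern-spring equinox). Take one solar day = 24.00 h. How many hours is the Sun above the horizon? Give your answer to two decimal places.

11.17 h

Solar declination: sin δ = sin ε · sin λ_s = sin 23.44° × sin 90.8° = 0.39775, so δ = +23.438°.
cos H₀ = −tan φ · tan δ = −tan(-14.1°) × tan(+23.438°) = 0.1089, so H₀ = 1.4617 rad = 83.75°.
Daylight = 2H₀/(2π) × 24.00 h = (1.4617/π) × 24.00 = 11.17 h.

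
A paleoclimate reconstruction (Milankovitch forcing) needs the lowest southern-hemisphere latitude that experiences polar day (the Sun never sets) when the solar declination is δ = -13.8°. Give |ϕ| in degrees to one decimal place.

Polar day requires cos h₀ = −tan ϕ tan δ ≤ −1, i.e. tan ϕ tan δ ≥ 1.
The boundary is |tan ϕ| · |tan δ| = 1, so |ϕ| = 90° − |δ| = 90° − 13.8° = 76.2° in the southern hemisphere.

|ϕ| = 76.2°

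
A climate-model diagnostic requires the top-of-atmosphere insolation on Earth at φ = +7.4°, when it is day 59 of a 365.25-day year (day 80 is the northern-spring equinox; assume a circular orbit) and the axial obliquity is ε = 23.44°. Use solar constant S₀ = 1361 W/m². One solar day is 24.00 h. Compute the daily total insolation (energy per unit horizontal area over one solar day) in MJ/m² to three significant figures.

Solar longitude: λ_s = 360° × (59 − 80)/365.25 = -20.698°, i.e. -20.698° + 360° = 339.302°.
sin δ = sin 23.44° × sin 339.302° = -0.14060, so δ = -8.082°.
cos H₀ = −tan(+7.4°) tan(-8.082°) = 0.0184, H₀ = 1.5524 rad.
Bracket: H₀ sin φ sin δ + cos φ cos δ sin H₀ = 1.5524×0.12880×-0.14060 + 0.99167×0.99007×0.99983 = -0.028113 + 0.981656 = 0.953543.
Q̄ = (S₀/π) × [bracket] = (1361/π) × 0.953543 = 413.09 W/m².
Daily total = Q̄ × 24.00 h × 3600 s/h = 413.09 × 24.00 × 3600 / 10⁶ = 35.69 MJ/m².

35.7 MJ/m²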